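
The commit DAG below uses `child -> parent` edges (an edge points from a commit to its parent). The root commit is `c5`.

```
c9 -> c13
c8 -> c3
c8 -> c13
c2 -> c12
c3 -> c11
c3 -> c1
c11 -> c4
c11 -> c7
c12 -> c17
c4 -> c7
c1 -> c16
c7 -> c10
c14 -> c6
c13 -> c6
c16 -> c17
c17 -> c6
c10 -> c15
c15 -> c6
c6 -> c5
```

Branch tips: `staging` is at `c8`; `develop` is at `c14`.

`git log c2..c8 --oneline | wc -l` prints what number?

Reachable from c8: {c1, c10, c11, c13, c15, c16, c17, c3, c4, c5, c6, c7, c8}.
Reachable from c2: {c12, c17, c2, c5, c6}.
In c8's history but not c2's: {c1, c10, c11, c13, c15, c16, c3, c4, c7, c8} — 10 commits.

10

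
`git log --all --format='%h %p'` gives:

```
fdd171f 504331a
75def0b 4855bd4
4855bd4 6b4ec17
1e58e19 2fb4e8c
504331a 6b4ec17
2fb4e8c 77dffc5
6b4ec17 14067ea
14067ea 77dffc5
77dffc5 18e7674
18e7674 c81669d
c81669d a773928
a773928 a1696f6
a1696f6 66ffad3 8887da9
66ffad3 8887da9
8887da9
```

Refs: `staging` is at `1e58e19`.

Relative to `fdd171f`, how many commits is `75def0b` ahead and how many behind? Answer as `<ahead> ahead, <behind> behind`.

2 ahead, 2 behind

Reachable from 75def0b: {14067ea, 18e7674, 4855bd4, 66ffad3, 6b4ec17, 75def0b, 77dffc5, 8887da9, a1696f6, a773928, c81669d}.
Reachable from fdd171f: {14067ea, 18e7674, 504331a, 66ffad3, 6b4ec17, 77dffc5, 8887da9, a1696f6, a773928, c81669d, fdd171f}.
Only in 75def0b's history (ahead): {4855bd4, 75def0b} — 2.
Only in fdd171f's history (behind): {504331a, fdd171f} — 2.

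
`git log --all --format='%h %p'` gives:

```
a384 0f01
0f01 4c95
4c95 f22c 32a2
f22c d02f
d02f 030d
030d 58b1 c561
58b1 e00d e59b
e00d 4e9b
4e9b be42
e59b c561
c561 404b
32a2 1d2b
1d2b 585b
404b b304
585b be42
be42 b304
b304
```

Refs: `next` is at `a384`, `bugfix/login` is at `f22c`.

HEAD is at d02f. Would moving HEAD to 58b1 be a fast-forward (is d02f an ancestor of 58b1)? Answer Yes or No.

A fast-forward from d02f to 58b1 is possible iff d02f is an ancestor of 58b1.
Ancestors of 58b1: {404b, 4e9b, 58b1, b304, be42, c561, e00d, e59b}.
d02f is not among them, so fast-forward is not possible.

No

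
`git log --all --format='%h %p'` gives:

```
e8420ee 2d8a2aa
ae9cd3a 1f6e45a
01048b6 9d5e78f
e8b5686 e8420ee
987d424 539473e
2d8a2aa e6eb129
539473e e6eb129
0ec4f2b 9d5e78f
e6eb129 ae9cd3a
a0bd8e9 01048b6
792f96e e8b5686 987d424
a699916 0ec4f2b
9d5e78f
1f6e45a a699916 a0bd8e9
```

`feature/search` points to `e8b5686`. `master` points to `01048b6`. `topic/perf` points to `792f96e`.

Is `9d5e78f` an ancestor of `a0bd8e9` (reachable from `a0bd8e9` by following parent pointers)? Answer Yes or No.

Yes

Ancestors of a0bd8e9 (commits reachable by following parents): {01048b6, 9d5e78f, a0bd8e9}.
9d5e78f is in that set, so it is an ancestor of a0bd8e9.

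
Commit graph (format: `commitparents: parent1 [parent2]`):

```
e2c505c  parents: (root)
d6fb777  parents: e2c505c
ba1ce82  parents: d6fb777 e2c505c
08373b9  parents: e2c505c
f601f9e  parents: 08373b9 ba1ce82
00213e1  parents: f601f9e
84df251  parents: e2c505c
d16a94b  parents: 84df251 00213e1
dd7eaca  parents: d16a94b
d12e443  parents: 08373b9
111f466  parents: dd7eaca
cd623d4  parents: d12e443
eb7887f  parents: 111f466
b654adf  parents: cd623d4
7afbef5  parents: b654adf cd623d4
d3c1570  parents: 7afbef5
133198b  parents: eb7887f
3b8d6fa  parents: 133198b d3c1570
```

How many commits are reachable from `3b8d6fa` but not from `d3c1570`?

Reachable from 3b8d6fa: {00213e1, 08373b9, 111f466, 133198b, 3b8d6fa, 7afbef5, 84df251, b654adf, ba1ce82, cd623d4, d12e443, d16a94b, d3c1570, d6fb777, dd7eaca, e2c505c, eb7887f, f601f9e}.
Reachable from d3c1570: {08373b9, 7afbef5, b654adf, cd623d4, d12e443, d3c1570, e2c505c}.
In 3b8d6fa's history but not d3c1570's: {00213e1, 111f466, 133198b, 3b8d6fa, 84df251, ba1ce82, d16a94b, d6fb777, dd7eaca, eb7887f, f601f9e} — 11 commits.

11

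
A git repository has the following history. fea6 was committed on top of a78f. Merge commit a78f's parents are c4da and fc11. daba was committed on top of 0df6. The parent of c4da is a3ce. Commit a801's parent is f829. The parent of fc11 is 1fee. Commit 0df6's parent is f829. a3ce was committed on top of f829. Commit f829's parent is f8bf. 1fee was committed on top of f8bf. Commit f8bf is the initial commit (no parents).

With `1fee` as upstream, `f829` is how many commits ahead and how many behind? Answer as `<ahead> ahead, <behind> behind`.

Reachable from f829: {f829, f8bf}.
Reachable from 1fee: {1fee, f8bf}.
Only in f829's history (ahead): {f829} — 1.
Only in 1fee's history (behind): {1fee} — 1.

1 ahead, 1 behind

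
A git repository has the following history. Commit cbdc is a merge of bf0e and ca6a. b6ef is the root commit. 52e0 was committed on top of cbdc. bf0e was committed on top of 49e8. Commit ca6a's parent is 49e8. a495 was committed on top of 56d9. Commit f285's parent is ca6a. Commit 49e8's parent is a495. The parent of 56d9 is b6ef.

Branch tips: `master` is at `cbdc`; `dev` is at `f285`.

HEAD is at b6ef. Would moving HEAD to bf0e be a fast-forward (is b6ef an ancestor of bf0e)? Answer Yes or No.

Yes

A fast-forward from b6ef to bf0e is possible iff b6ef is an ancestor of bf0e.
Ancestors of bf0e: {49e8, 56d9, a495, b6ef, bf0e}.
b6ef is among them, so fast-forward is possible.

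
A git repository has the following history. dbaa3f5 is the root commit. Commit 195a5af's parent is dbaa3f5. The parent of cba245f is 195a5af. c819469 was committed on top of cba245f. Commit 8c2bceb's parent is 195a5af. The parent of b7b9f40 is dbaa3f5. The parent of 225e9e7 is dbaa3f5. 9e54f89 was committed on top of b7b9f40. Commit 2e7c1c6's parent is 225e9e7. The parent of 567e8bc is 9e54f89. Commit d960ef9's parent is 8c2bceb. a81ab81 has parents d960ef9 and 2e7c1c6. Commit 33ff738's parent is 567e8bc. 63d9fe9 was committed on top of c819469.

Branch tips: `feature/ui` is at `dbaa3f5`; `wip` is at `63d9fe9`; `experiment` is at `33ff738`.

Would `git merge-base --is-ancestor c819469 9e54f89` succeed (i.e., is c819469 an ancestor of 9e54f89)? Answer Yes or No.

No

Ancestors of 9e54f89: {9e54f89, b7b9f40, dbaa3f5}.
c819469 is not in that set, so it is not an ancestor of 9e54f89.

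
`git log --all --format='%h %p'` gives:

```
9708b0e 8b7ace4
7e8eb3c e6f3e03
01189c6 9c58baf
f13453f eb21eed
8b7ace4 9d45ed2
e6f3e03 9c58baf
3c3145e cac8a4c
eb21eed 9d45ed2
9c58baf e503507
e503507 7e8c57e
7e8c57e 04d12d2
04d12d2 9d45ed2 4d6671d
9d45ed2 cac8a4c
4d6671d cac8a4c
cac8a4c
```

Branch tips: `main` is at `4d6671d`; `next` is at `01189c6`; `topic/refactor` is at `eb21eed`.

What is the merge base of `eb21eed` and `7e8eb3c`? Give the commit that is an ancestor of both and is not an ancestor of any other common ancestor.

Ancestors of eb21eed: {9d45ed2, cac8a4c, eb21eed}.
Ancestors of 7e8eb3c: {04d12d2, 4d6671d, 7e8c57e, 7e8eb3c, 9c58baf, 9d45ed2, cac8a4c, e503507, e6f3e03}.
Common ancestors: {9d45ed2, cac8a4c}.
Among these, 9d45ed2 is not an ancestor of any other common ancestor — it is the merge base.

9d45ed2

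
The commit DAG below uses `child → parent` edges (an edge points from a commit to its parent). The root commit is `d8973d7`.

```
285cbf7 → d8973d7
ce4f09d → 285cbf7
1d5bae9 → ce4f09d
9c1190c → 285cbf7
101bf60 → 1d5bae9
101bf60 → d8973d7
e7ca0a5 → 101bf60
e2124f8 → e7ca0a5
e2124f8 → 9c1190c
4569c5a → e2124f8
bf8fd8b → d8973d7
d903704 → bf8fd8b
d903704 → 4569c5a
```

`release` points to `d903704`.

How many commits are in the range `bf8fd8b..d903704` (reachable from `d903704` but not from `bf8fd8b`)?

Reachable from d903704: {101bf60, 1d5bae9, 285cbf7, 4569c5a, 9c1190c, bf8fd8b, ce4f09d, d8973d7, d903704, e2124f8, e7ca0a5}.
Reachable from bf8fd8b: {bf8fd8b, d8973d7}.
In d903704's history but not bf8fd8b's: {101bf60, 1d5bae9, 285cbf7, 4569c5a, 9c1190c, ce4f09d, d903704, e2124f8, e7ca0a5} — 9 commits.

9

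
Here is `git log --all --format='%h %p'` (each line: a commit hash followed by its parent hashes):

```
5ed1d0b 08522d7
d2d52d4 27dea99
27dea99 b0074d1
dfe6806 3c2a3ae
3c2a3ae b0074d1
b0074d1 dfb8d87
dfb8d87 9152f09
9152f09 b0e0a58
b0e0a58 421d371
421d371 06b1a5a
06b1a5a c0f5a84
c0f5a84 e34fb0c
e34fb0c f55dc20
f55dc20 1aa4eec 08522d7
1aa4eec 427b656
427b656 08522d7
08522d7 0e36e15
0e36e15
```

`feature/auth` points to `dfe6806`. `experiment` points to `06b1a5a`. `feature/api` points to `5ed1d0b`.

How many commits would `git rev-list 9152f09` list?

11

Walking parent pointers from 9152f09: reachable set = {06b1a5a, 08522d7, 0e36e15, 1aa4eec, 421d371, 427b656, 9152f09, b0e0a58, c0f5a84, e34fb0c, f55dc20}.
That is 11 commits.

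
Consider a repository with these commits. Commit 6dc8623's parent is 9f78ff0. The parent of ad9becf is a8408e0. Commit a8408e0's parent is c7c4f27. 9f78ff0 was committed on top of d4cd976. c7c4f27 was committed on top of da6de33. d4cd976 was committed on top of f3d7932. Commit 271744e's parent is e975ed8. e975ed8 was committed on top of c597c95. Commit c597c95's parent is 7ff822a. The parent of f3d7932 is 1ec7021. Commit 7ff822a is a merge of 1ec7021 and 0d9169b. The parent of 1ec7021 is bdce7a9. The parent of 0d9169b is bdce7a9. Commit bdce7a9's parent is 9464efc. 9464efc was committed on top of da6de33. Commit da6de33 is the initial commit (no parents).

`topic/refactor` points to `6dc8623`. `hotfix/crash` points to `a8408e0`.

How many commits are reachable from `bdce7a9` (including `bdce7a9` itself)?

Walking parent pointers from bdce7a9: reachable set = {9464efc, bdce7a9, da6de33}.
That is 3 commits.

3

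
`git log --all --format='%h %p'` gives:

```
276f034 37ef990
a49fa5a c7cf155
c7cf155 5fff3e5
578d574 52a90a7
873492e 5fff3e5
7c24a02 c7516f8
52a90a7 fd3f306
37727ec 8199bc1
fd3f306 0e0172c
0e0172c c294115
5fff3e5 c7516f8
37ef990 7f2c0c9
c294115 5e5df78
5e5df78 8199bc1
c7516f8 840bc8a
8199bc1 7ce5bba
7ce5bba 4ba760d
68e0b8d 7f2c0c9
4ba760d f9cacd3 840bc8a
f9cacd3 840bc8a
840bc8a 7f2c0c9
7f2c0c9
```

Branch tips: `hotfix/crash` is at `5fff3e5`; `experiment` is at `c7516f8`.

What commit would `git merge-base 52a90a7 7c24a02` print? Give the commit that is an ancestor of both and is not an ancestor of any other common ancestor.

840bc8a

Ancestors of 52a90a7: {0e0172c, 4ba760d, 52a90a7, 5e5df78, 7ce5bba, 7f2c0c9, 8199bc1, 840bc8a, c294115, f9cacd3, fd3f306}.
Ancestors of 7c24a02: {7c24a02, 7f2c0c9, 840bc8a, c7516f8}.
Common ancestors: {7f2c0c9, 840bc8a}.
Among these, 840bc8a is not an ancestor of any other common ancestor — it is the merge base.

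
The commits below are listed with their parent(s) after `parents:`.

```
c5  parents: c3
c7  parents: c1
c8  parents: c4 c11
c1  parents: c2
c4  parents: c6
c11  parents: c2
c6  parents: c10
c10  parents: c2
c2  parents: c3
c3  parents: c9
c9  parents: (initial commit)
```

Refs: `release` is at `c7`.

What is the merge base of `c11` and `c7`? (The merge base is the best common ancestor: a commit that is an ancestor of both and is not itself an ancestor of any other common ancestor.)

Ancestors of c11: {c11, c2, c3, c9}.
Ancestors of c7: {c1, c2, c3, c7, c9}.
Common ancestors: {c2, c3, c9}.
Among these, c2 is not an ancestor of any other common ancestor — it is the merge base.

c2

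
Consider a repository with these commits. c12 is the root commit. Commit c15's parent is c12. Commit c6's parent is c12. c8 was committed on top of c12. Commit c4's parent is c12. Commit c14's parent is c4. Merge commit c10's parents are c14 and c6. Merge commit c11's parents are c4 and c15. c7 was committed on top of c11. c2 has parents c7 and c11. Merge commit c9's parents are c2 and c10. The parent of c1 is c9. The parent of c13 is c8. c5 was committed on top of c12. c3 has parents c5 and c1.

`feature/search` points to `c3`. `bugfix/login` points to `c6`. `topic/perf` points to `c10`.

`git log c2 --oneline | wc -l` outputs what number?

6

Walking parent pointers from c2: reachable set = {c11, c12, c15, c2, c4, c7}.
That is 6 commits.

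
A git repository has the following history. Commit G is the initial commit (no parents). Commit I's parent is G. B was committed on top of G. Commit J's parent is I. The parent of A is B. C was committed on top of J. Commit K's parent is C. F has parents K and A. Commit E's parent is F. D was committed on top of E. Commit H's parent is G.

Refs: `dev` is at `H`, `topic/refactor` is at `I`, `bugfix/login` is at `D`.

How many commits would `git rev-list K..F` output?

Reachable from F: {A, B, C, F, G, I, J, K}.
Reachable from K: {C, G, I, J, K}.
In F's history but not K's: {A, B, F} — 3 commits.

3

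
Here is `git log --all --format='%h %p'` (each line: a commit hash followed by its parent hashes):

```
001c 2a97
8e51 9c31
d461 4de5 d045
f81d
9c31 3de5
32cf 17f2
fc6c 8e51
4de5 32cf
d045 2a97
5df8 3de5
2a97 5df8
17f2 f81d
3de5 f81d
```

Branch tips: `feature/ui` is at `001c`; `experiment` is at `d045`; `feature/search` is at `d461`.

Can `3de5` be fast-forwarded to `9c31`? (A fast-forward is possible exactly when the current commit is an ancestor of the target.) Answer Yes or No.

A fast-forward from 3de5 to 9c31 is possible iff 3de5 is an ancestor of 9c31.
Ancestors of 9c31: {3de5, 9c31, f81d}.
3de5 is among them, so fast-forward is possible.

Yes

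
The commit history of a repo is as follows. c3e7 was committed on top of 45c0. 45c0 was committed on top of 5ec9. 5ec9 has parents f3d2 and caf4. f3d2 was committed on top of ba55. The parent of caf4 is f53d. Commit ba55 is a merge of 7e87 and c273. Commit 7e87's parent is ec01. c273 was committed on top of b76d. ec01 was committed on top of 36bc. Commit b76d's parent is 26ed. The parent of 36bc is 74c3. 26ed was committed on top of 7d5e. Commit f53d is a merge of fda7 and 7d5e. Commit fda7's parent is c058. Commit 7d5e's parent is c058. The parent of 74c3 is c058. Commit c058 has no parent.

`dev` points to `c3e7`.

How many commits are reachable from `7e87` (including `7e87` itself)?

5

Walking parent pointers from 7e87: reachable set = {36bc, 74c3, 7e87, c058, ec01}.
That is 5 commits.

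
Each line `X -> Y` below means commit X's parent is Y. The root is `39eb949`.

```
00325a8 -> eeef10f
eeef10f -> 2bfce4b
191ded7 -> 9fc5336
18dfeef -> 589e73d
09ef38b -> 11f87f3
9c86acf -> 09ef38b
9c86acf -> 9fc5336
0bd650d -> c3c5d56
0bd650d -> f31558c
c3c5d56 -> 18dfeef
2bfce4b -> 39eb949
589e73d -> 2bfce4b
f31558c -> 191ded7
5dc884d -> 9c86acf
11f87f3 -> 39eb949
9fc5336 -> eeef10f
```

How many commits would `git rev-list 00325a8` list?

4

Walking parent pointers from 00325a8: reachable set = {00325a8, 2bfce4b, 39eb949, eeef10f}.
That is 4 commits.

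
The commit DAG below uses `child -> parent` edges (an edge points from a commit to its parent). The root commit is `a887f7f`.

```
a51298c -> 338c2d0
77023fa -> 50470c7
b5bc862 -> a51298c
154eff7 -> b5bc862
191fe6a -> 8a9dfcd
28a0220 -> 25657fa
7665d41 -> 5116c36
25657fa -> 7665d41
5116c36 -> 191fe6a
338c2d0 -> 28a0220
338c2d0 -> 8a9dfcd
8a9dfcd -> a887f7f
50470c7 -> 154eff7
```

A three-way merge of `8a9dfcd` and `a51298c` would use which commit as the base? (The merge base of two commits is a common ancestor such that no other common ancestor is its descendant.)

Ancestors of 8a9dfcd: {8a9dfcd, a887f7f}.
Ancestors of a51298c: {191fe6a, 25657fa, 28a0220, 338c2d0, 5116c36, 7665d41, 8a9dfcd, a51298c, a887f7f}.
Common ancestors: {8a9dfcd, a887f7f}.
Among these, 8a9dfcd is not an ancestor of any other common ancestor — it is the merge base.

8a9dfcd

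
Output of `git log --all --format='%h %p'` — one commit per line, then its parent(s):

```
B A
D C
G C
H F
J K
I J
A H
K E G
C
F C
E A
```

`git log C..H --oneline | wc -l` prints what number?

Reachable from H: {C, F, H}.
Reachable from C: {C}.
In H's history but not C's: {F, H} — 2 commits.

2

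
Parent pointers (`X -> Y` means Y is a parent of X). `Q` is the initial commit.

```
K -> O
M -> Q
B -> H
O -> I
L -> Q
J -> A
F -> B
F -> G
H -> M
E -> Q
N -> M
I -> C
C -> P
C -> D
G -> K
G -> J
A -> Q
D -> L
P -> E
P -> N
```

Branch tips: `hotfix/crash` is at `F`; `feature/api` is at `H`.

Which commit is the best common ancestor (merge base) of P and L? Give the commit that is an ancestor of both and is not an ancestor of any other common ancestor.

Q

Ancestors of P: {E, M, N, P, Q}.
Ancestors of L: {L, Q}.
Common ancestors: {Q}.
The only common ancestor is Q, so it is the merge base.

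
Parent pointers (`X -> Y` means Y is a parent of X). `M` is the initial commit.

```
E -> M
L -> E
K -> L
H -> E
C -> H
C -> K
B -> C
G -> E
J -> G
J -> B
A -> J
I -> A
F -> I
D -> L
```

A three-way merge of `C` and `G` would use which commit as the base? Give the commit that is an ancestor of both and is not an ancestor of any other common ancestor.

E

Ancestors of C: {C, E, H, K, L, M}.
Ancestors of G: {E, G, M}.
Common ancestors: {E, M}.
Among these, E is not an ancestor of any other common ancestor — it is the merge base.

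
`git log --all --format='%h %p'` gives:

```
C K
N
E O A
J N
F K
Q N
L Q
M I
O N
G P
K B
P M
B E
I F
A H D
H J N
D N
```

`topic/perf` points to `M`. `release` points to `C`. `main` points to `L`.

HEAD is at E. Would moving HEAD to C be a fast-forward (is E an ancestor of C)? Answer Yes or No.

Yes

A fast-forward from E to C is possible iff E is an ancestor of C.
Ancestors of C: {A, B, C, D, E, H, J, K, N, O}.
E is among them, so fast-forward is possible.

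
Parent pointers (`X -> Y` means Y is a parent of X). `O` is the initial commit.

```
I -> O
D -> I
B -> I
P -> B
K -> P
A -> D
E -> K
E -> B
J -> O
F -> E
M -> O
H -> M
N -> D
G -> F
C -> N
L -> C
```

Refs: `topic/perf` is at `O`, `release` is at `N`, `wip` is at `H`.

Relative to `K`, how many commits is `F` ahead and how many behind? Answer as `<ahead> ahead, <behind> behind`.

2 ahead, 0 behind

Reachable from F: {B, E, F, I, K, O, P}.
Reachable from K: {B, I, K, O, P}.
Only in F's history (ahead): {E, F} — 2.
Only in K's history (behind): {} — 0.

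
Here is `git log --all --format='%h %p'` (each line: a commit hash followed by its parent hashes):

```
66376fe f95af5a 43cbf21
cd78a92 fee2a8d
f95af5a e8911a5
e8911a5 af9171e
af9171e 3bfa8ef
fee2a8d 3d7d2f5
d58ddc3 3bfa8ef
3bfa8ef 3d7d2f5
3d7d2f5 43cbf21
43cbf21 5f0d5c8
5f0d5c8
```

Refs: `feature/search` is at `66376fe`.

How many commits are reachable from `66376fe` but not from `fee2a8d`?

5

Reachable from 66376fe: {3bfa8ef, 3d7d2f5, 43cbf21, 5f0d5c8, 66376fe, af9171e, e8911a5, f95af5a}.
Reachable from fee2a8d: {3d7d2f5, 43cbf21, 5f0d5c8, fee2a8d}.
In 66376fe's history but not fee2a8d's: {3bfa8ef, 66376fe, af9171e, e8911a5, f95af5a} — 5 commits.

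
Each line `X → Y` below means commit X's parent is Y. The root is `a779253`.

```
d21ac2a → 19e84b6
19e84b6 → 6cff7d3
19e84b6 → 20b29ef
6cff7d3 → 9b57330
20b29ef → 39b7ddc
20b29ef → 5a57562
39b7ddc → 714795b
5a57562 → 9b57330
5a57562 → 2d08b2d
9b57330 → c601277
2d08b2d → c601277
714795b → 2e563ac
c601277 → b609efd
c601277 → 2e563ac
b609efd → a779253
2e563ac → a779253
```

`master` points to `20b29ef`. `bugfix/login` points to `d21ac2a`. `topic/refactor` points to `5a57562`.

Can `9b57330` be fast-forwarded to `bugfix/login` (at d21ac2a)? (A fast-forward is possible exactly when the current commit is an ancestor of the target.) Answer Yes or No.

Yes

A fast-forward from 9b57330 to d21ac2a is possible iff 9b57330 is an ancestor of d21ac2a.
Ancestors of d21ac2a: {19e84b6, 20b29ef, 2d08b2d, 2e563ac, 39b7ddc, 5a57562, 6cff7d3, 714795b, 9b57330, a779253, b609efd, c601277, d21ac2a}.
9b57330 is among them, so fast-forward is possible.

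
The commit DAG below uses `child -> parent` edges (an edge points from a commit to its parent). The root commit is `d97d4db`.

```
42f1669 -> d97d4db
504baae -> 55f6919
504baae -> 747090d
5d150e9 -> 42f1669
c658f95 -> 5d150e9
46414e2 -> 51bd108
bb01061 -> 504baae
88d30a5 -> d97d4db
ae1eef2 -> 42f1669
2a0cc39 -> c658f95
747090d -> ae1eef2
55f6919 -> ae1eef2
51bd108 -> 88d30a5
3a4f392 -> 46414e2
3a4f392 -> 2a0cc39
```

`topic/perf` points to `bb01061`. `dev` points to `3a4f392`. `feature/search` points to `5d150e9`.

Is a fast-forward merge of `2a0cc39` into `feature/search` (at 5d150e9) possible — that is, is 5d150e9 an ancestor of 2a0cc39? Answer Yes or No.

Yes

A fast-forward from 5d150e9 to 2a0cc39 is possible iff 5d150e9 is an ancestor of 2a0cc39.
Ancestors of 2a0cc39: {2a0cc39, 42f1669, 5d150e9, c658f95, d97d4db}.
5d150e9 is among them, so fast-forward is possible.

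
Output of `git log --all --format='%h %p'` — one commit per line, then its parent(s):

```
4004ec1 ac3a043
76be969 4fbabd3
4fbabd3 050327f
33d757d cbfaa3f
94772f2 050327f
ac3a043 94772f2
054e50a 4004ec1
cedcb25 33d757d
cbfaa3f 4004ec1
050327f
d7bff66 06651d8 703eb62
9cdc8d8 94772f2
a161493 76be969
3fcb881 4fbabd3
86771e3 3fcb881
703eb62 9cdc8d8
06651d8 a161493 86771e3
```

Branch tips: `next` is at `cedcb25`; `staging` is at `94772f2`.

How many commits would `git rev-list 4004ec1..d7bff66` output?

Reachable from d7bff66: {050327f, 06651d8, 3fcb881, 4fbabd3, 703eb62, 76be969, 86771e3, 94772f2, 9cdc8d8, a161493, d7bff66}.
Reachable from 4004ec1: {050327f, 4004ec1, 94772f2, ac3a043}.
In d7bff66's history but not 4004ec1's: {06651d8, 3fcb881, 4fbabd3, 703eb62, 76be969, 86771e3, 9cdc8d8, a161493, d7bff66} — 9 commits.

9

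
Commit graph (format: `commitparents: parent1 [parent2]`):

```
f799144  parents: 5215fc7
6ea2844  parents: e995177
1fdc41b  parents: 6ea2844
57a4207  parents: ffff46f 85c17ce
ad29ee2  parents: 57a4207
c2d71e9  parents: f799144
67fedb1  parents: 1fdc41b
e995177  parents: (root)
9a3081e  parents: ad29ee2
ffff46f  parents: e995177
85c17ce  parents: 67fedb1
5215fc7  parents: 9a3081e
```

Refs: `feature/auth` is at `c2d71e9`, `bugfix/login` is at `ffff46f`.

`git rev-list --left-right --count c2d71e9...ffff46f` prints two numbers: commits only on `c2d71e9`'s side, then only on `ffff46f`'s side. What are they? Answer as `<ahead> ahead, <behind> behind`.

Reachable from c2d71e9: {1fdc41b, 5215fc7, 57a4207, 67fedb1, 6ea2844, 85c17ce, 9a3081e, ad29ee2, c2d71e9, e995177, f799144, ffff46f}.
Reachable from ffff46f: {e995177, ffff46f}.
Only in c2d71e9's history (ahead): {1fdc41b, 5215fc7, 57a4207, 67fedb1, 6ea2844, 85c17ce, 9a3081e, ad29ee2, c2d71e9, f799144} — 10.
Only in ffff46f's history (behind): {} — 0.

10 ahead, 0 behind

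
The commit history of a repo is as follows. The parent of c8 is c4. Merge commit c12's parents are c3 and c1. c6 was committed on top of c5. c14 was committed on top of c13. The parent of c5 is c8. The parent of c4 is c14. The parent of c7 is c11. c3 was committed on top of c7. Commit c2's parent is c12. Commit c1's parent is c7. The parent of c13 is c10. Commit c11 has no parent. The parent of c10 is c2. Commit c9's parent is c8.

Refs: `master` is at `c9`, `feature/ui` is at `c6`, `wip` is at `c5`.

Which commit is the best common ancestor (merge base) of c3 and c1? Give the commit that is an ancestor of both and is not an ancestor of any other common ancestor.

c7

Ancestors of c3: {c11, c3, c7}.
Ancestors of c1: {c1, c11, c7}.
Common ancestors: {c11, c7}.
Among these, c7 is not an ancestor of any other common ancestor — it is the merge base.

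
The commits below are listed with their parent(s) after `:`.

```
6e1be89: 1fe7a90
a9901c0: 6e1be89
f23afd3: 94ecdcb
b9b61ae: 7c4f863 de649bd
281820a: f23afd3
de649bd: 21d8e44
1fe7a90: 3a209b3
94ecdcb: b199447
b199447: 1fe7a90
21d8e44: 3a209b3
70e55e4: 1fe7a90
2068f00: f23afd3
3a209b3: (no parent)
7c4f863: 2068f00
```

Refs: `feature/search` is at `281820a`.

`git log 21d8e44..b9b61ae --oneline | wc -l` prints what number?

Reachable from b9b61ae: {1fe7a90, 2068f00, 21d8e44, 3a209b3, 7c4f863, 94ecdcb, b199447, b9b61ae, de649bd, f23afd3}.
Reachable from 21d8e44: {21d8e44, 3a209b3}.
In b9b61ae's history but not 21d8e44's: {1fe7a90, 2068f00, 7c4f863, 94ecdcb, b199447, b9b61ae, de649bd, f23afd3} — 8 commits.

8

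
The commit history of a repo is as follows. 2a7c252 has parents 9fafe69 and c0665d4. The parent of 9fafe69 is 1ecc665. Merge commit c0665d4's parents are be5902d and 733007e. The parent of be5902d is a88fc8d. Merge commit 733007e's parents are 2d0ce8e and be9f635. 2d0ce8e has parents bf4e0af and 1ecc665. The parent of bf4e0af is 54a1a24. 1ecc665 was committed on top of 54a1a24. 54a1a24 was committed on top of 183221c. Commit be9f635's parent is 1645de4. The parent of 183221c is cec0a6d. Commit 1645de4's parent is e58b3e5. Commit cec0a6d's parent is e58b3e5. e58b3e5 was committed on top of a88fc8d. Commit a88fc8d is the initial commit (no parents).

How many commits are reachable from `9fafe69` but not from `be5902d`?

Reachable from 9fafe69: {183221c, 1ecc665, 54a1a24, 9fafe69, a88fc8d, cec0a6d, e58b3e5}.
Reachable from be5902d: {a88fc8d, be5902d}.
In 9fafe69's history but not be5902d's: {183221c, 1ecc665, 54a1a24, 9fafe69, cec0a6d, e58b3e5} — 6 commits.

6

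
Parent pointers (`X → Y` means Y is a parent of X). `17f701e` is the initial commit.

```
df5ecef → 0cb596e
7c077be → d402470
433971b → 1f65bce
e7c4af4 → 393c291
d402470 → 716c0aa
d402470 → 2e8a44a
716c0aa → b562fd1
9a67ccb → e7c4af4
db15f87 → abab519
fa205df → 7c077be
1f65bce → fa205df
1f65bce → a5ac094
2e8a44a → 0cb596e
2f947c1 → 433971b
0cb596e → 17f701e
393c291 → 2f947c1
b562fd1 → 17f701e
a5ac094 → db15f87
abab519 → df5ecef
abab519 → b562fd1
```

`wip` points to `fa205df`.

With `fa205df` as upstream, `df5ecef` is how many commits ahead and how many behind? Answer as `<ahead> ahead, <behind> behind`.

Reachable from df5ecef: {0cb596e, 17f701e, df5ecef}.
Reachable from fa205df: {0cb596e, 17f701e, 2e8a44a, 716c0aa, 7c077be, b562fd1, d402470, fa205df}.
Only in df5ecef's history (ahead): {df5ecef} — 1.
Only in fa205df's history (behind): {2e8a44a, 716c0aa, 7c077be, b562fd1, d402470, fa205df} — 6.

1 ahead, 6 behind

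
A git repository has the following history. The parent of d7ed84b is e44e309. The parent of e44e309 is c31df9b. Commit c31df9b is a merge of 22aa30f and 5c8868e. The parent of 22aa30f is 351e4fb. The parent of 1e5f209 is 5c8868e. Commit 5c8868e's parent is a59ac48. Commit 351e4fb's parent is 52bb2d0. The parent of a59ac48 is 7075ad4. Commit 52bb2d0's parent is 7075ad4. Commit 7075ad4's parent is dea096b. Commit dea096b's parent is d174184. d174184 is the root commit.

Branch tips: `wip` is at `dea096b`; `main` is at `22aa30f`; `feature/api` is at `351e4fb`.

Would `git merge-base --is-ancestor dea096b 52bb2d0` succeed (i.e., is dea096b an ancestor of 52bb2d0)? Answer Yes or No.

Ancestors of 52bb2d0 (commits reachable by following parents): {52bb2d0, 7075ad4, d174184, dea096b}.
dea096b is in that set, so it is an ancestor of 52bb2d0.

Yes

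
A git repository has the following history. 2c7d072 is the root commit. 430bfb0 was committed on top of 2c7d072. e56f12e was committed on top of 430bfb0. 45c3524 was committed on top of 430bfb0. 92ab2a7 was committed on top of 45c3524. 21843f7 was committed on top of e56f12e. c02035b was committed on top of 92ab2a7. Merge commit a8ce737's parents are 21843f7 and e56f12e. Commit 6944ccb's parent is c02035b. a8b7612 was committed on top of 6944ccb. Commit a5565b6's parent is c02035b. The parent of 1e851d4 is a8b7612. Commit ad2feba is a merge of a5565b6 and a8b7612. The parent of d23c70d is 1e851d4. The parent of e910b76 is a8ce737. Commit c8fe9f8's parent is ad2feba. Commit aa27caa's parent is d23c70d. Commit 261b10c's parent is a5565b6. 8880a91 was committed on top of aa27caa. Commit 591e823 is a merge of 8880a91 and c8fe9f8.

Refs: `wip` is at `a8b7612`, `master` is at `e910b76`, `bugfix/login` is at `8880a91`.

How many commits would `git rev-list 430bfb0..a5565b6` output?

Reachable from a5565b6: {2c7d072, 430bfb0, 45c3524, 92ab2a7, a5565b6, c02035b}.
Reachable from 430bfb0: {2c7d072, 430bfb0}.
In a5565b6's history but not 430bfb0's: {45c3524, 92ab2a7, a5565b6, c02035b} — 4 commits.

4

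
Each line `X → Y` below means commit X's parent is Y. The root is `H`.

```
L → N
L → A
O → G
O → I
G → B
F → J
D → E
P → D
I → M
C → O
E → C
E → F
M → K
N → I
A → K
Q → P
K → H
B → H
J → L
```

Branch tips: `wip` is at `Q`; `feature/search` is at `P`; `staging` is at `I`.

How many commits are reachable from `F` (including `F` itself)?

Walking parent pointers from F: reachable set = {A, F, H, I, J, K, L, M, N}.
That is 9 commits.

9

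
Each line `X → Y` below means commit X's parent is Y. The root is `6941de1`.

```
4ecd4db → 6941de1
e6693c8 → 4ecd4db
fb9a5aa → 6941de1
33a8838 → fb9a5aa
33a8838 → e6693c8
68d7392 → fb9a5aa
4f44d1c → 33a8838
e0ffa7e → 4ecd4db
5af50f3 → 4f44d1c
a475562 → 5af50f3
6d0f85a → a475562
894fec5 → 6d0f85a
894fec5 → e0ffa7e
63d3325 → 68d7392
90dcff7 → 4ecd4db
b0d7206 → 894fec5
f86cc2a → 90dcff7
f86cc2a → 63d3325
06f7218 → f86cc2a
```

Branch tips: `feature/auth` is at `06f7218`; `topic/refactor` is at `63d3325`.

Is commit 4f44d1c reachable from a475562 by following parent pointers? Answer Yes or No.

Yes

Ancestors of a475562 (commits reachable by following parents): {33a8838, 4ecd4db, 4f44d1c, 5af50f3, 6941de1, a475562, e6693c8, fb9a5aa}.
4f44d1c is in that set, so it is an ancestor of a475562.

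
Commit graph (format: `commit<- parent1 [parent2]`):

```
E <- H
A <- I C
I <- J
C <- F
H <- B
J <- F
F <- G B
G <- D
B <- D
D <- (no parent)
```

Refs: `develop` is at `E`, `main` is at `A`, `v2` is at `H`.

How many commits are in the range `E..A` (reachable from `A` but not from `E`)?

6

Reachable from A: {A, B, C, D, F, G, I, J}.
Reachable from E: {B, D, E, H}.
In A's history but not E's: {A, C, F, G, I, J} — 6 commits.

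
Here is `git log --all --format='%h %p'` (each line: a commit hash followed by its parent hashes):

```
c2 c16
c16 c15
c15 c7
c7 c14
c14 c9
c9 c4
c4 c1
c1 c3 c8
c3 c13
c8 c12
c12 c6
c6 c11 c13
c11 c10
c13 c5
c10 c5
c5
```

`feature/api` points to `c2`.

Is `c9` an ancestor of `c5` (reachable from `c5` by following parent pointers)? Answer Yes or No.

No

Ancestors of c5: {c5}.
c9 is not in that set, so it is not an ancestor of c5.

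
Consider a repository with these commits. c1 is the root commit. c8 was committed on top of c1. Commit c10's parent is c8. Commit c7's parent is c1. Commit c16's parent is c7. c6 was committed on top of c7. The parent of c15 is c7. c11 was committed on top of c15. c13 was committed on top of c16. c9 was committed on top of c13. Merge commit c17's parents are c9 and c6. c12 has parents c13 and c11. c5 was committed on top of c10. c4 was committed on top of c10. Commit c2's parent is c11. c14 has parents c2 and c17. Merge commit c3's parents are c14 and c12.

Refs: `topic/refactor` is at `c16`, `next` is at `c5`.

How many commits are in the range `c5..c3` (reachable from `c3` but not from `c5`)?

12

Reachable from c3: {c1, c11, c12, c13, c14, c15, c16, c17, c2, c3, c6, c7, c9}.
Reachable from c5: {c1, c10, c5, c8}.
In c3's history but not c5's: {c11, c12, c13, c14, c15, c16, c17, c2, c3, c6, c7, c9} — 12 commits.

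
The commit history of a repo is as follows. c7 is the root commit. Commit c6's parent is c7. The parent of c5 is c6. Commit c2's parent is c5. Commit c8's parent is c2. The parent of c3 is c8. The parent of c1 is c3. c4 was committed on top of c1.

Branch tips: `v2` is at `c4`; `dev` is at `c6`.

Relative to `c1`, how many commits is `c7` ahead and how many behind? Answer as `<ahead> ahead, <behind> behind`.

0 ahead, 6 behind

Reachable from c7: {c7}.
Reachable from c1: {c1, c2, c3, c5, c6, c7, c8}.
Only in c7's history (ahead): {} — 0.
Only in c1's history (behind): {c1, c2, c3, c5, c6, c8} — 6.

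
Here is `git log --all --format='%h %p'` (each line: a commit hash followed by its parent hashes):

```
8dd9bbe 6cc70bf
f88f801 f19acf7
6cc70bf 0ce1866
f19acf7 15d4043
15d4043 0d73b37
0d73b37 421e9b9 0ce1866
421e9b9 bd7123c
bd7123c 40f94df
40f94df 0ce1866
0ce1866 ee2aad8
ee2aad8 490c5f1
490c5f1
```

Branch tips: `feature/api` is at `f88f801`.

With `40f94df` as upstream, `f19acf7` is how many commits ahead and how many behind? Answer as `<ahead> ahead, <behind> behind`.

Reachable from f19acf7: {0ce1866, 0d73b37, 15d4043, 40f94df, 421e9b9, 490c5f1, bd7123c, ee2aad8, f19acf7}.
Reachable from 40f94df: {0ce1866, 40f94df, 490c5f1, ee2aad8}.
Only in f19acf7's history (ahead): {0d73b37, 15d4043, 421e9b9, bd7123c, f19acf7} — 5.
Only in 40f94df's history (behind): {} — 0.

5 ahead, 0 behind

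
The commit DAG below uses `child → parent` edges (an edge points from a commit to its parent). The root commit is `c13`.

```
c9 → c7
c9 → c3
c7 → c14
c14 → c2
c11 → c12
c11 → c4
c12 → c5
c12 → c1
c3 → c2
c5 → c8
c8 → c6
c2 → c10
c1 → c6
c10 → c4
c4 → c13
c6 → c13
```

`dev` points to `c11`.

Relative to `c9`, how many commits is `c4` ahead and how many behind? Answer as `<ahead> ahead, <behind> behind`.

Reachable from c4: {c13, c4}.
Reachable from c9: {c10, c13, c14, c2, c3, c4, c7, c9}.
Only in c4's history (ahead): {} — 0.
Only in c9's history (behind): {c10, c14, c2, c3, c7, c9} — 6.

0 ahead, 6 behind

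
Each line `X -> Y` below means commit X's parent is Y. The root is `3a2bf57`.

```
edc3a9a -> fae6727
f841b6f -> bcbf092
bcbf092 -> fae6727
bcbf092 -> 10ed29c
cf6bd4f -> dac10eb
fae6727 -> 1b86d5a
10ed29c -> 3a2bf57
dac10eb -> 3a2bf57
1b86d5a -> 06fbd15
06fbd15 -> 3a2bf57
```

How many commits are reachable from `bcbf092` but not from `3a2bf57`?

5

Reachable from bcbf092: {06fbd15, 10ed29c, 1b86d5a, 3a2bf57, bcbf092, fae6727}.
Reachable from 3a2bf57: {3a2bf57}.
In bcbf092's history but not 3a2bf57's: {06fbd15, 10ed29c, 1b86d5a, bcbf092, fae6727} — 5 commits.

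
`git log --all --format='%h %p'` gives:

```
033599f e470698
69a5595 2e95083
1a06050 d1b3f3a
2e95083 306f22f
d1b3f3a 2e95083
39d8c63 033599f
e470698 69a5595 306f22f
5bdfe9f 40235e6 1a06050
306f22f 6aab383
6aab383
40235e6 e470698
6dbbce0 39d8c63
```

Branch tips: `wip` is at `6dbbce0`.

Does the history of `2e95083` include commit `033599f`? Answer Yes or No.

No

Ancestors of 2e95083: {2e95083, 306f22f, 6aab383}.
033599f is not in that set, so it is not an ancestor of 2e95083.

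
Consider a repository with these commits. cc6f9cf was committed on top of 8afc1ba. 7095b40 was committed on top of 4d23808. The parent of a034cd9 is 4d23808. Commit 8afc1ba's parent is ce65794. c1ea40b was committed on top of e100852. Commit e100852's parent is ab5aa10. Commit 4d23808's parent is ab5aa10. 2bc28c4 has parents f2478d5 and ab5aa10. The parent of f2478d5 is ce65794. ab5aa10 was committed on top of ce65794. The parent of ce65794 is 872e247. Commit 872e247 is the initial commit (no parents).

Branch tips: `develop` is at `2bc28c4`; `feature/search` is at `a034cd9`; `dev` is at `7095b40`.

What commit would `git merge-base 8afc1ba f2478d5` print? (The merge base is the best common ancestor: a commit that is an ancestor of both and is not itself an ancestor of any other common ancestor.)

Ancestors of 8afc1ba: {872e247, 8afc1ba, ce65794}.
Ancestors of f2478d5: {872e247, ce65794, f2478d5}.
Common ancestors: {872e247, ce65794}.
Among these, ce65794 is not an ancestor of any other common ancestor — it is the merge base.

ce65794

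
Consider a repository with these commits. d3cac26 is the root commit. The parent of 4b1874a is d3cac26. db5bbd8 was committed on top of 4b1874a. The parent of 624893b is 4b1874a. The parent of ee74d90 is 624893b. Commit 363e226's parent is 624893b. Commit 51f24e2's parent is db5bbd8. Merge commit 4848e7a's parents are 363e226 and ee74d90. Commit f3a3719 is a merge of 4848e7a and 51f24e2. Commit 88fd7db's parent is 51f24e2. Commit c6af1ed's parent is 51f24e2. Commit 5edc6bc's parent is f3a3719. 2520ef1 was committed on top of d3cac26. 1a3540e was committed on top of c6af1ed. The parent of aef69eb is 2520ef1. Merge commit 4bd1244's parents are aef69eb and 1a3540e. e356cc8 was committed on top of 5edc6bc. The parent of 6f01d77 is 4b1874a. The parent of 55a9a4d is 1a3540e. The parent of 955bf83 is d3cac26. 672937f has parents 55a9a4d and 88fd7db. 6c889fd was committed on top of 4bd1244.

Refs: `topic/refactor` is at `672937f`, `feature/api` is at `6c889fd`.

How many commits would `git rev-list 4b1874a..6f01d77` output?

Reachable from 6f01d77: {4b1874a, 6f01d77, d3cac26}.
Reachable from 4b1874a: {4b1874a, d3cac26}.
In 6f01d77's history but not 4b1874a's: {6f01d77} — 1 commit.

1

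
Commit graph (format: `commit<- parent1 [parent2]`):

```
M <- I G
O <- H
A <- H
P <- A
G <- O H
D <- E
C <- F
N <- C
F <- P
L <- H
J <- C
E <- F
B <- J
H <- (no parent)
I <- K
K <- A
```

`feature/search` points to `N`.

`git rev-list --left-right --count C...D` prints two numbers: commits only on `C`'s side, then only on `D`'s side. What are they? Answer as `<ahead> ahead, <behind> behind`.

1 ahead, 2 behind

Reachable from C: {A, C, F, H, P}.
Reachable from D: {A, D, E, F, H, P}.
Only in C's history (ahead): {C} — 1.
Only in D's history (behind): {D, E} — 2.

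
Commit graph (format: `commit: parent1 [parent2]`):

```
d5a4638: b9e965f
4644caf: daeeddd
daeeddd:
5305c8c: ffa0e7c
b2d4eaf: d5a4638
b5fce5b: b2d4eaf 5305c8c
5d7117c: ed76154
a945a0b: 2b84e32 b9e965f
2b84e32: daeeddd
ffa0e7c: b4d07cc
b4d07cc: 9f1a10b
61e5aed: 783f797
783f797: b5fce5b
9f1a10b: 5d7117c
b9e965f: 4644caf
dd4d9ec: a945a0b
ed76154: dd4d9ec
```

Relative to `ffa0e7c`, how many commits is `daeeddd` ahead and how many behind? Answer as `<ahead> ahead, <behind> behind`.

0 ahead, 10 behind

Reachable from daeeddd: {daeeddd}.
Reachable from ffa0e7c: {2b84e32, 4644caf, 5d7117c, 9f1a10b, a945a0b, b4d07cc, b9e965f, daeeddd, dd4d9ec, ed76154, ffa0e7c}.
Only in daeeddd's history (ahead): {} — 0.
Only in ffa0e7c's history (behind): {2b84e32, 4644caf, 5d7117c, 9f1a10b, a945a0b, b4d07cc, b9e965f, dd4d9ec, ed76154, ffa0e7c} — 10.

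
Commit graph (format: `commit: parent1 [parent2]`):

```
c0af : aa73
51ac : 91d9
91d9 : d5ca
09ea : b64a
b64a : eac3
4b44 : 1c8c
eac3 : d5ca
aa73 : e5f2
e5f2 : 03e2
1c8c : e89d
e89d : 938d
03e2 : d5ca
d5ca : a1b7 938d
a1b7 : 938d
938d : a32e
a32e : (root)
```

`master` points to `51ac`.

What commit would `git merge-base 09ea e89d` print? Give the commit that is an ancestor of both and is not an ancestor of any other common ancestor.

Ancestors of 09ea: {09ea, 938d, a1b7, a32e, b64a, d5ca, eac3}.
Ancestors of e89d: {938d, a32e, e89d}.
Common ancestors: {938d, a32e}.
Among these, 938d is not an ancestor of any other common ancestor — it is the merge base.

938d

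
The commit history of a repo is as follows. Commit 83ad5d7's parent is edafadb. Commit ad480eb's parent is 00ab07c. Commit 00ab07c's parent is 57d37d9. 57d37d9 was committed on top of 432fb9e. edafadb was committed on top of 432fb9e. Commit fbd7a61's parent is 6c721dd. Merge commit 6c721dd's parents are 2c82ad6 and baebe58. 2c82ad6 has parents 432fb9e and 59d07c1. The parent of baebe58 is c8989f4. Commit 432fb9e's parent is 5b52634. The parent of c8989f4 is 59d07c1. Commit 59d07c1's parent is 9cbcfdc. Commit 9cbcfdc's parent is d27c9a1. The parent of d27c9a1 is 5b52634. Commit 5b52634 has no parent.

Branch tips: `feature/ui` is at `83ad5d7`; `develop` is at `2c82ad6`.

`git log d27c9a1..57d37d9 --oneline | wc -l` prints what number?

Reachable from 57d37d9: {432fb9e, 57d37d9, 5b52634}.
Reachable from d27c9a1: {5b52634, d27c9a1}.
In 57d37d9's history but not d27c9a1's: {432fb9e, 57d37d9} — 2 commits.

2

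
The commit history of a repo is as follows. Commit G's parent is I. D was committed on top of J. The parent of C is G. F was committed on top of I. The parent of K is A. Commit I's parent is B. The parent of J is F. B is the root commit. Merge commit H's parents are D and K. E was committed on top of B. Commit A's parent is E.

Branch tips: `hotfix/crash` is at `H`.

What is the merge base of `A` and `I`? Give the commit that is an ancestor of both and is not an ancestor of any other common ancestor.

B

Ancestors of A: {A, B, E}.
Ancestors of I: {B, I}.
Common ancestors: {B}.
The only common ancestor is B, so it is the merge base.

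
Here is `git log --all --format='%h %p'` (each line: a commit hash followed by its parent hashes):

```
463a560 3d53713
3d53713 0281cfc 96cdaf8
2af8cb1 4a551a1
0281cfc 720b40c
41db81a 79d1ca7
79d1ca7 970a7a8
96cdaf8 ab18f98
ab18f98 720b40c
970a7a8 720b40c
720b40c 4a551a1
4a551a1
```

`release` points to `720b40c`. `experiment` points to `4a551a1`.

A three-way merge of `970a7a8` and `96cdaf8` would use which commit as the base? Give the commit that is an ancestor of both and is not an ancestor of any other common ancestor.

Ancestors of 970a7a8: {4a551a1, 720b40c, 970a7a8}.
Ancestors of 96cdaf8: {4a551a1, 720b40c, 96cdaf8, ab18f98}.
Common ancestors: {4a551a1, 720b40c}.
Among these, 720b40c is not an ancestor of any other common ancestor — it is the merge base.

720b40c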